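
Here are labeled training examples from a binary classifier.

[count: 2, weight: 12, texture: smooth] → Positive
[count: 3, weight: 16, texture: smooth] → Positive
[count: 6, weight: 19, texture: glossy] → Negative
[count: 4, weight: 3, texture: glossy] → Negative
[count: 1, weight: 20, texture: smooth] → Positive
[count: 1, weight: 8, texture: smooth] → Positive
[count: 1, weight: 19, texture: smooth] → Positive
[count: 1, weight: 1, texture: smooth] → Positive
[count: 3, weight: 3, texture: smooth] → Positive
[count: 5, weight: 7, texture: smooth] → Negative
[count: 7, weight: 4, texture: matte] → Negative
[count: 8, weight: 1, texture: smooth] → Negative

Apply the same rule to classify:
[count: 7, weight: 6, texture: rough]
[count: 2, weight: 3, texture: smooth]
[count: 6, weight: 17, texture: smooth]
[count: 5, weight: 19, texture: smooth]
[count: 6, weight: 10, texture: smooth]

'Positive' ⟺ count ≤ 3.
Negative: [count: 7, weight: 6, texture: rough], since count = 7.
Positive: [count: 2, weight: 3, texture: smooth], since count = 2.
Negative: [count: 6, weight: 17, texture: smooth], since count = 6.
Negative: [count: 5, weight: 19, texture: smooth], since count = 5.
Negative: [count: 6, weight: 10, texture: smooth], since count = 6.

Negative, Positive, Negative, Negative, Negative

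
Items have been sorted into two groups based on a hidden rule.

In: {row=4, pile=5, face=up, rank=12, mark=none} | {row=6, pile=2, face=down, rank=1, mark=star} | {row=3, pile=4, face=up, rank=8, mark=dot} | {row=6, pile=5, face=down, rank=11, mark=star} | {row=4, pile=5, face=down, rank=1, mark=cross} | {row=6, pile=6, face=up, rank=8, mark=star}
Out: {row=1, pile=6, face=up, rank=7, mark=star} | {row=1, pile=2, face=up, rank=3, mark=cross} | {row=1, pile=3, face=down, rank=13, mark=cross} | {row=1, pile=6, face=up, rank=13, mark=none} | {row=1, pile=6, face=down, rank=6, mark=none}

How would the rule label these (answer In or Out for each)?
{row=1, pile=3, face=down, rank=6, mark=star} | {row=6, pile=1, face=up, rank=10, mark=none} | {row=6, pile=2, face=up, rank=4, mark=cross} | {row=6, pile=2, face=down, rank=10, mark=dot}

Out, In, In, In

Rule: row ≥ 3. This holds for each 'In' example and fails for each 'Out' one.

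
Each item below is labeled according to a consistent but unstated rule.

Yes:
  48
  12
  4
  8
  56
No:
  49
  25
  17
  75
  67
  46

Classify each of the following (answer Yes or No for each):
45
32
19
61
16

No, Yes, No, No, Yes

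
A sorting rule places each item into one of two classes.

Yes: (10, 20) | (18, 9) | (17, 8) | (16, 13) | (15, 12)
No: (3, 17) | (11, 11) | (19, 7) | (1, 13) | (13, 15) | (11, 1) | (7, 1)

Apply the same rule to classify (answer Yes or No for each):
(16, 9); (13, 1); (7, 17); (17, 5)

Yes, No, No, No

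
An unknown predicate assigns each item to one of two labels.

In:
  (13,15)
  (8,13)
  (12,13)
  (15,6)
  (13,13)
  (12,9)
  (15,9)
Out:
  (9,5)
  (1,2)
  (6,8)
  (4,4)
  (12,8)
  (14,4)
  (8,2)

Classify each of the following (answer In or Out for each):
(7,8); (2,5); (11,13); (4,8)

Out, Out, In, Out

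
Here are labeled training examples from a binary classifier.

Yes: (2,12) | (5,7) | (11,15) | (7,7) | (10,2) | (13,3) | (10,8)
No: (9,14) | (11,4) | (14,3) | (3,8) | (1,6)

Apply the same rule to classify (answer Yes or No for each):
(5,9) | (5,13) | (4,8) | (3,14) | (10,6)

Yes, Yes, Yes, No, Yes

Comparing the two groups points to one rule — sum is even.
(5,9): 5+9 = 14, fits → Yes.
(5,13): 5+13 = 18, fits → Yes.
(4,8): 4+8 = 12, fits → Yes.
(3,14): 3+14 = 17, doesn't match → No.
(10,6): 10+6 = 16, fits → Yes.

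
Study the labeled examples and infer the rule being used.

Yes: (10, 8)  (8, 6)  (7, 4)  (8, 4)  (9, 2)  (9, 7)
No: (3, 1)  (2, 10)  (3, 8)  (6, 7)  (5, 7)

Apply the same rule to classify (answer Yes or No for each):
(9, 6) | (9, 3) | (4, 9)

Yes, Yes, No

The classifier is using: first ≥ 7.
(9, 6) → first 9 → Yes. (9, 3) → first 9 → Yes. (4, 9) → first 4 → No.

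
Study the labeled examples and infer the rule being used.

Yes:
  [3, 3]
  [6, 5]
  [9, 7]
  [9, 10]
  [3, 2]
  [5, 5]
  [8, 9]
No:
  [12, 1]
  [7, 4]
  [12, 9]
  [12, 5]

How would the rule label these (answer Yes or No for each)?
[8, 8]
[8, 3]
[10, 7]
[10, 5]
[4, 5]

The classifier is using: |first − second| ≤ 2.
[8, 8] — |8−8| = 0, hence Yes. [8, 3] — |8−3| = 5, hence No. [10, 7] — |10−7| = 3, hence No. [10, 5] — |10−5| = 5, hence No. [4, 5] — |4−5| = 1, hence Yes.

Yes, No, No, No, Yes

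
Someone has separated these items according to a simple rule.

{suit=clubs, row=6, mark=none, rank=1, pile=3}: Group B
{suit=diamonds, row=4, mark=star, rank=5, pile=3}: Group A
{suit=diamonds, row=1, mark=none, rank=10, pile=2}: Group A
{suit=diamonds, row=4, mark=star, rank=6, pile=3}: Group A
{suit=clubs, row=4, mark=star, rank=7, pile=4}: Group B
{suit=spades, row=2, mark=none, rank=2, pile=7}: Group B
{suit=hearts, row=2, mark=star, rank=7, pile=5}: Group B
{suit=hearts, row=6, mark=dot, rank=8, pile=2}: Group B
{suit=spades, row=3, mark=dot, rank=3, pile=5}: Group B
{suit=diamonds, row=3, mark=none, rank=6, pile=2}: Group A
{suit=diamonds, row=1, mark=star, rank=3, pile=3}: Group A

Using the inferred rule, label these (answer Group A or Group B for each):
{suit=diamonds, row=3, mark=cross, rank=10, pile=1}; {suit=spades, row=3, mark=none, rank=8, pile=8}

Group A, Group B

Rule: suit is diamonds. This holds for each 'Group A' example and fails for each 'Group B' one.
{suit=diamonds, row=3, mark=cross, rank=10, pile=1}: suit is diamonds, qualifies → Group A.
{suit=spades, row=3, mark=none, rank=8, pile=8}: suit is spades, fails this test → Group B.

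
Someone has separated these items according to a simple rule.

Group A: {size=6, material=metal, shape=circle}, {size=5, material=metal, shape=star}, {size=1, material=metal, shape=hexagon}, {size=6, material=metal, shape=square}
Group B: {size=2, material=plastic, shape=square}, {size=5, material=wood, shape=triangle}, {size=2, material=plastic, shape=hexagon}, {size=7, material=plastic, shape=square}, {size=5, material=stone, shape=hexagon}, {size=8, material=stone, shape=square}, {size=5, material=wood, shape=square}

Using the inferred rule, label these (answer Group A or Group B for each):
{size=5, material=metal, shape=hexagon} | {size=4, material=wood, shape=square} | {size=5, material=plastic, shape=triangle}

The pattern is that an item is 'Group A' exactly when: material is metal.

Group A, Group B, Group B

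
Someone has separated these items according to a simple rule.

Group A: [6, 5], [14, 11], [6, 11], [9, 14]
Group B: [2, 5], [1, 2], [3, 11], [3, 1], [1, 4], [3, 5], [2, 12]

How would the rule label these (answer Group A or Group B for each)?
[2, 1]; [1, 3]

Every 'Group A' example satisfies: first ≥ 4. None of the 'Group B' examples do.
[2, 1]: first 2, fails this test → Group B.
[1, 3]: first 1, fails this test → Group B.

Group B, Group B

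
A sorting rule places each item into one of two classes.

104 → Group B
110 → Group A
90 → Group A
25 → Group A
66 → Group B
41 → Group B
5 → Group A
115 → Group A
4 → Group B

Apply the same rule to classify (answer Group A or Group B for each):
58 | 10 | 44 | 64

The pattern is that an item is 'Group A' exactly when: multiple of 5.
58 → 58 = 5·11 + 3 → Group B.
10 → 10 = 5·2 → Group A.
44 → 44 = 5·8 + 4 → Group B.
64 → 64 = 5·12 + 4 → Group B.

Group B, Group A, Group B, Group B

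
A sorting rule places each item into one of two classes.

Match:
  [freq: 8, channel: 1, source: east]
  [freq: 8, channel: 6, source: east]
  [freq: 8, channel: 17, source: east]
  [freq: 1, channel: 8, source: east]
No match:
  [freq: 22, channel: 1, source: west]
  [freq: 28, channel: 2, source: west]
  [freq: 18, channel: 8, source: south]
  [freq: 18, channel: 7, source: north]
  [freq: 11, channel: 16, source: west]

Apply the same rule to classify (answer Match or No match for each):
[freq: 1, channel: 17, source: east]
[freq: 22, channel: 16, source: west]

The simplest hypothesis consistent with all the labels is: source is east.
[freq: 1, channel: 17, source: east]: Match (source is east).
[freq: 22, channel: 16, source: west]: No match (source is west).

Match, No match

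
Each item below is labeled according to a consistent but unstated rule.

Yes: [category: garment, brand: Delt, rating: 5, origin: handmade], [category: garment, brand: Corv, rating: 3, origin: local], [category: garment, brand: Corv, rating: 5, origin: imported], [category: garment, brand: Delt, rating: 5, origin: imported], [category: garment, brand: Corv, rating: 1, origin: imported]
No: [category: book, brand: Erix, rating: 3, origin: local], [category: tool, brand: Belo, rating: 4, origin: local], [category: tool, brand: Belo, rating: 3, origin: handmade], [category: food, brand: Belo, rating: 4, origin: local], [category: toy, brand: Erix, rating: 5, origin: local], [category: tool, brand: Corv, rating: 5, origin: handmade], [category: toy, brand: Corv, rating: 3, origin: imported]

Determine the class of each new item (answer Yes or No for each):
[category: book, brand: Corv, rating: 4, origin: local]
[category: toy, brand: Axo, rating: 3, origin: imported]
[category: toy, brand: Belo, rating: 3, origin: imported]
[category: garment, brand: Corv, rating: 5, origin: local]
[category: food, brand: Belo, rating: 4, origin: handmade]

No, No, No, Yes, No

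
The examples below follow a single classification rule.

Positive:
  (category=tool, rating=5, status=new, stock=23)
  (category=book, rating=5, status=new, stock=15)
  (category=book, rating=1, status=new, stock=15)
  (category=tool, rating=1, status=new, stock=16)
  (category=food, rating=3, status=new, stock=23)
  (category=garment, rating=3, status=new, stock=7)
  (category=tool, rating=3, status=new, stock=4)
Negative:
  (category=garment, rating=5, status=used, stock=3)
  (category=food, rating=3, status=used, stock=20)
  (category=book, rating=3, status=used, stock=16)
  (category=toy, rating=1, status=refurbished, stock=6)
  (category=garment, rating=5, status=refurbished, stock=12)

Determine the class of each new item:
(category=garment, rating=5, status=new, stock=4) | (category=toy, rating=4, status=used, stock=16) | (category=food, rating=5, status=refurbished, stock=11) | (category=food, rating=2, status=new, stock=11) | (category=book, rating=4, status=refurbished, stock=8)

Positive, Negative, Negative, Positive, Negative

The classifier is using: status is new.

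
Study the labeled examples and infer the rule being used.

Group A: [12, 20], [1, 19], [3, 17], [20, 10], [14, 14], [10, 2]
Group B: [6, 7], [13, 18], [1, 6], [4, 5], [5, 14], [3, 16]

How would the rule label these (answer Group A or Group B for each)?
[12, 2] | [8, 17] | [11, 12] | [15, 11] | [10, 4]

Group A, Group B, Group B, Group A, Group A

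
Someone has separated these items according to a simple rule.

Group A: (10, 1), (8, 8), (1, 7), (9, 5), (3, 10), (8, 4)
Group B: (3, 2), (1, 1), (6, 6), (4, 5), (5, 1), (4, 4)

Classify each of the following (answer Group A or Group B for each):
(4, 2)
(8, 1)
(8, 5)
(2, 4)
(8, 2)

The rule appears to be: max ≥ 7.
(4, 2): max 4 — does not fit, so Group B. (8, 1): max 8 — passes, so Group A. (8, 5): max 8 — passes, so Group A. (2, 4): max 4 — does not fit, so Group B. (8, 2): max 8 — passes, so Group A.

Group B, Group A, Group A, Group B, Group A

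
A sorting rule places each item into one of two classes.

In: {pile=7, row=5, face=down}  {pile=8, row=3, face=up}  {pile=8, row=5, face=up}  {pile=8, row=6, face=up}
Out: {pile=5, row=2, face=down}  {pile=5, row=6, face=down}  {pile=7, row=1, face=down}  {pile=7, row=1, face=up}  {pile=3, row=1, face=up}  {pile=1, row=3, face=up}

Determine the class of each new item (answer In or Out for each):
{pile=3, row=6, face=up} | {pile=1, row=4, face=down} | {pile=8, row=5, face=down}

The simplest hypothesis consistent with all the labels is: row ≥ 2 AND pile ≥ 7.

Out, Out, In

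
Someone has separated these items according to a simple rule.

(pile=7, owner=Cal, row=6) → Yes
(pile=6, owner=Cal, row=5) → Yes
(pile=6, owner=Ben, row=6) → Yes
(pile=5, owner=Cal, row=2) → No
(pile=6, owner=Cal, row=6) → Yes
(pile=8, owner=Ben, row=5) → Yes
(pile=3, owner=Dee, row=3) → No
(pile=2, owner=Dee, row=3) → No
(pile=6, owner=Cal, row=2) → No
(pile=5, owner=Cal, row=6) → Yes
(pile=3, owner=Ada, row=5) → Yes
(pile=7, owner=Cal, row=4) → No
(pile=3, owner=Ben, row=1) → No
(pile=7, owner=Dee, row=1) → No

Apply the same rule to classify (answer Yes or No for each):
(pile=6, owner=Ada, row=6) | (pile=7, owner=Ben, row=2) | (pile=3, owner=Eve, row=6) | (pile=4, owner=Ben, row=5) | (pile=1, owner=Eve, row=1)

Yes, No, Yes, Yes, No

The pattern is that an item is 'Yes' exactly when: row ≥ 5.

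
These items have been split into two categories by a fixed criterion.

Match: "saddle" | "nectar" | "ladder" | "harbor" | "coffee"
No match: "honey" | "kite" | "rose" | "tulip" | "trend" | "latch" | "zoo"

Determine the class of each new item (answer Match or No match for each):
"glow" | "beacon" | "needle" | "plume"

No match, Match, Match, No match

One predicate separates the groups cleanly: length 6.
"glow" — length 4, hence No match. "beacon" — length 6, hence Match. "needle" — length 6, hence Match. "plume" — length 5, hence No match.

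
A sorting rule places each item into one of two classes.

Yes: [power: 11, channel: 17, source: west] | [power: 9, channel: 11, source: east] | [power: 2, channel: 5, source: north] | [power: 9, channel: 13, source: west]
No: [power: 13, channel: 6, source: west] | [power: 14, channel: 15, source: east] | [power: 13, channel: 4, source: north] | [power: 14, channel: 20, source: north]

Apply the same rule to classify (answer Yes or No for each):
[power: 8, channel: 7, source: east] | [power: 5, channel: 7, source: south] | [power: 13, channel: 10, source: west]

Yes, Yes, No

The distinguishing property — power ≤ 11 — holds for all the 'Yes' cases and none of the 'No' cases.
[power: 8, channel: 7, source: east] — power = 8, hence Yes.
[power: 5, channel: 7, source: south] — power = 5, hence Yes.
[power: 13, channel: 10, source: west] — power = 13, hence No.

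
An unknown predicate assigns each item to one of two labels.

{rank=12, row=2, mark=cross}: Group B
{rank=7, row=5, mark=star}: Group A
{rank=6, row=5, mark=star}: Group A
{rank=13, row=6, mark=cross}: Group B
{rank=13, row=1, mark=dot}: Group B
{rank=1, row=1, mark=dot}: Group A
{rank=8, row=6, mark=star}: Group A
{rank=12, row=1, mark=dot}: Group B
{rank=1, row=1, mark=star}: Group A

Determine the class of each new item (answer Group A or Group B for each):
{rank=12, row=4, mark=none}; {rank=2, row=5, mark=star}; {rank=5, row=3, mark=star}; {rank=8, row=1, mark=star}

Group B, Group A, Group A, Group A

A rule that fits every label: rank ≤ 8 — true of each 'Group A' example, false of each 'Group B' one.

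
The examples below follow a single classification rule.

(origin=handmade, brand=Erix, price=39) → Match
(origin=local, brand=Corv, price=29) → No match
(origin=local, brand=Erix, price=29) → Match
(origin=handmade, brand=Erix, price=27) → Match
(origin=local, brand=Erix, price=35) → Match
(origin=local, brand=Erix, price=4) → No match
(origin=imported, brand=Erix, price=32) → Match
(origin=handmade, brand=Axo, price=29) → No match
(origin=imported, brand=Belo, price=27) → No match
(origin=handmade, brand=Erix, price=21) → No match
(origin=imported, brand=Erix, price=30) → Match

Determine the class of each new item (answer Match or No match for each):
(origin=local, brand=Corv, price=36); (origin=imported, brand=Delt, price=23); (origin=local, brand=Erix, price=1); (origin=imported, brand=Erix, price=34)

'Match' ⟺ brand is Erix AND price ≥ 27.
(origin=local, brand=Corv, price=36) → brand is Corv, price = 36 → No match.
(origin=imported, brand=Delt, price=23) → brand is Delt, price = 23 → No match.
(origin=local, brand=Erix, price=1) → brand is Erix, price = 1 → No match.
(origin=imported, brand=Erix, price=34) → brand is Erix, price = 34 → Match.

No match, No match, No match, Match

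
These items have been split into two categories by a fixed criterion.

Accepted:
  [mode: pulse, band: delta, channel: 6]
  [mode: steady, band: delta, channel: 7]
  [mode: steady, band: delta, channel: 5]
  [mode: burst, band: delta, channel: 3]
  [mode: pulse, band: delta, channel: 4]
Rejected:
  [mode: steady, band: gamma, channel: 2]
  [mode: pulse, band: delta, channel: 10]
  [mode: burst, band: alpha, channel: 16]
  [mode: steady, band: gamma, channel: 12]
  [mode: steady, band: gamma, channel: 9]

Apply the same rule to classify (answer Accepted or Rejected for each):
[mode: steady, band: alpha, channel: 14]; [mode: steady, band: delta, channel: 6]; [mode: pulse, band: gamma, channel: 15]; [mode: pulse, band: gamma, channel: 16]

Rejected, Accepted, Rejected, Rejected

One predicate separates the groups cleanly: band is delta AND channel ≤ 7.
[mode: steady, band: alpha, channel: 14]: Rejected (band is alpha, channel = 14). [mode: steady, band: delta, channel: 6]: Accepted (band is delta, channel = 6). [mode: pulse, band: gamma, channel: 15]: Rejected (band is gamma, channel = 15). [mode: pulse, band: gamma, channel: 16]: Rejected (band is gamma, channel = 16).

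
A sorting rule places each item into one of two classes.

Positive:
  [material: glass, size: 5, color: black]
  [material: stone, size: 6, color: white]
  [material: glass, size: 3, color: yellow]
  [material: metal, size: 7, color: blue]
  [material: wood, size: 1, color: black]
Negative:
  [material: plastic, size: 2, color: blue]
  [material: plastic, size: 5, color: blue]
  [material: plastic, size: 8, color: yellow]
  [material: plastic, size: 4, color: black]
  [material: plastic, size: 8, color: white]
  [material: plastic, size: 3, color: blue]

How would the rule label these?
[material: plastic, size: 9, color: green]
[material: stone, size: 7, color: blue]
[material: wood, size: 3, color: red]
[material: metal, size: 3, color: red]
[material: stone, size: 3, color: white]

One predicate separates the groups cleanly: material is not plastic.
[material: plastic, size: 9, color: green]: Negative (material is plastic).
[material: stone, size: 7, color: blue]: Positive (material is stone).
[material: wood, size: 3, color: red]: Positive (material is wood).
[material: metal, size: 3, color: red]: Positive (material is metal).
[material: stone, size: 3, color: white]: Positive (material is stone).

Negative, Positive, Positive, Positive, Positive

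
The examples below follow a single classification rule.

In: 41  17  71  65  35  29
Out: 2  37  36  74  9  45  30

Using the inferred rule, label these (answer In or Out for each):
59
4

In, Out

All 'In' examples share one property — ≡ 5 (mod 6) — and every 'Out' example lacks it.
59: In (59 mod 6 = 5). 4: Out (4 mod 6 = 4).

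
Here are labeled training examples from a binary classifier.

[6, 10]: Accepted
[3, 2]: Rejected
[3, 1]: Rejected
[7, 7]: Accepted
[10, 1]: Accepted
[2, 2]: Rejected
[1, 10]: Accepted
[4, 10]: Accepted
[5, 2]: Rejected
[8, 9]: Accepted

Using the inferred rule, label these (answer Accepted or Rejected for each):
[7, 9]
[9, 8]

All 'Accepted' examples share one property — sum ≥ 11 — and every 'Rejected' example lacks it.
[7, 9]: 7+9 = 16 — checks out, so Accepted. [9, 8]: 9+8 = 17 — checks out, so Accepted.

Accepted, Accepted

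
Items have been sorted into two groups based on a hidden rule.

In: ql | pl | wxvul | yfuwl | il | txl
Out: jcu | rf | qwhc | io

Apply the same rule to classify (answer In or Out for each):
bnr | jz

Out, Out

The common property of the 'In' items is: contains 'l'. No 'Out' item has it.
bnr — no 'l', hence Out. jz — no 'l', hence Out.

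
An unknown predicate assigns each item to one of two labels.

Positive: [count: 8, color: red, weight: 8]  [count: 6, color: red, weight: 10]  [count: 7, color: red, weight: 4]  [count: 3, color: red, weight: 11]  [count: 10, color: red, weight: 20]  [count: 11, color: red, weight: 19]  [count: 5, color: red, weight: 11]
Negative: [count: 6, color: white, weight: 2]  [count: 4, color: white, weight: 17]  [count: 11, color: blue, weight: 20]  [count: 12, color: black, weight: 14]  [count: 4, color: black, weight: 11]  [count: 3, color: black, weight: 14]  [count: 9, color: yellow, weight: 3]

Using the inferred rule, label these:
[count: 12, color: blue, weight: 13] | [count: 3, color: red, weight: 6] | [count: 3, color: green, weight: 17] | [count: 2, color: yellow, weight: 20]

Looking at the examples, the only property every 'Positive' case has and every 'Negative' case lacks is: color is red.

Negative, Positive, Negative, Negative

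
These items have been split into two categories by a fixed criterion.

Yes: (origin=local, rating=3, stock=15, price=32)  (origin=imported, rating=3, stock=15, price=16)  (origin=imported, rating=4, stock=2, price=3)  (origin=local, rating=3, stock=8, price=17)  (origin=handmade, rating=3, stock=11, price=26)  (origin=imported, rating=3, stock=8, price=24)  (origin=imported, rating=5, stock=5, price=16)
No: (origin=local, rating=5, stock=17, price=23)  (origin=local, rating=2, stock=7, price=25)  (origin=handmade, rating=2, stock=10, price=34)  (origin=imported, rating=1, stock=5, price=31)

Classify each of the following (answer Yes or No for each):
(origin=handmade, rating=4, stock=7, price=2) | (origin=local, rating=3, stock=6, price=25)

One predicate separates the groups cleanly: rating ≥ 3 AND stock ≤ 15.
(origin=handmade, rating=4, stock=7, price=2) — rating = 4, stock = 7, hence Yes.
(origin=local, rating=3, stock=6, price=25) — rating = 3, stock = 6, hence Yes.

Yes, Yes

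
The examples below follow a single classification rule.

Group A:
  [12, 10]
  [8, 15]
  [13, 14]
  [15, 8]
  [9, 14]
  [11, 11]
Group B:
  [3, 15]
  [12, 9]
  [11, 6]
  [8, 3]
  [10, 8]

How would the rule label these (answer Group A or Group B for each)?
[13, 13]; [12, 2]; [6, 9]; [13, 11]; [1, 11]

Group A, Group B, Group B, Group A, Group B

A rule that fits every label: sum ≥ 22 — true of each 'Group A' example, false of each 'Group B' one.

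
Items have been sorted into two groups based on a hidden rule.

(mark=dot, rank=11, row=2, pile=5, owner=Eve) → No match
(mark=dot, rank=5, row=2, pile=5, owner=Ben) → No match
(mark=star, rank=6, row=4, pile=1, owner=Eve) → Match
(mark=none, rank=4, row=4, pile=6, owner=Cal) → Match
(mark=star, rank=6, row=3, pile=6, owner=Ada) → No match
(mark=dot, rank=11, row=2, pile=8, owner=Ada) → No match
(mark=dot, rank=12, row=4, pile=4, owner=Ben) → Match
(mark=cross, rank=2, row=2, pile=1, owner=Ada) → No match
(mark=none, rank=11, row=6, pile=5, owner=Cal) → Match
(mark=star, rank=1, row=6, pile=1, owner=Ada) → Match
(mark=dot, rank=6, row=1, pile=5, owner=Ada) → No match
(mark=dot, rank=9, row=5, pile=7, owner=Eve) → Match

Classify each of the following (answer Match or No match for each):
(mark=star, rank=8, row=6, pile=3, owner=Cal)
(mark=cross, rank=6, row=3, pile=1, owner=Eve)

Match, No match

The rule appears to be: row ≥ 4.
(mark=star, rank=8, row=6, pile=3, owner=Cal): row = 6 — has this property, so Match.
(mark=cross, rank=6, row=3, pile=1, owner=Eve): row = 3 — fails the rule, so No match.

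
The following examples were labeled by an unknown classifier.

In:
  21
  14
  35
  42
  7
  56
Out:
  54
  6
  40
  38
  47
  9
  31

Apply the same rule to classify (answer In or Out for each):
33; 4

Out, Out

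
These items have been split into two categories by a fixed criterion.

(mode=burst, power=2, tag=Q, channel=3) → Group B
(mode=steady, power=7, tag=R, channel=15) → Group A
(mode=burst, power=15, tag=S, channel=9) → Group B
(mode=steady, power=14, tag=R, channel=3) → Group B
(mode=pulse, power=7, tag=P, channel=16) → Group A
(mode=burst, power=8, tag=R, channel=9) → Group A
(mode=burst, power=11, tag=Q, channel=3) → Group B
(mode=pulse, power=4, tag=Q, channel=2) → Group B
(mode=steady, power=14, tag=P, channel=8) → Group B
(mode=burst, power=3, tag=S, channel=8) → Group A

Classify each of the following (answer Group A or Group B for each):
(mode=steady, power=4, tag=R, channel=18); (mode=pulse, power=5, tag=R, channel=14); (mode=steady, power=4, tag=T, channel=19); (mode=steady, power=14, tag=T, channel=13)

Group A, Group A, Group A, Group B

The distinguishing property — channel ≥ 8 AND power ≤ 8 — holds for all the 'Group A' cases and none of the 'Group B' cases.
(mode=steady, power=4, tag=R, channel=18): channel = 18, power = 4 — fits, so Group A.
(mode=pulse, power=5, tag=R, channel=14): channel = 14, power = 5 — fits, so Group A.
(mode=steady, power=4, tag=T, channel=19): channel = 19, power = 4 — fits, so Group A.
(mode=steady, power=14, tag=T, channel=13): channel = 13, power = 14 — doesn't qualify, so Group B.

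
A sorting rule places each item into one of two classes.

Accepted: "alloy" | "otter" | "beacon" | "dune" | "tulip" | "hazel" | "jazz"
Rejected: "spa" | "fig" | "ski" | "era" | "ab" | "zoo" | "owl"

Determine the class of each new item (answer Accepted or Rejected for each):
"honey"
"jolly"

A rule that fits every label: length ≥ 4 — true of each 'Accepted' example, false of each 'Rejected' one.
"honey" → length 5 → Accepted.
"jolly" → length 5 → Accepted.

Accepted, Accepted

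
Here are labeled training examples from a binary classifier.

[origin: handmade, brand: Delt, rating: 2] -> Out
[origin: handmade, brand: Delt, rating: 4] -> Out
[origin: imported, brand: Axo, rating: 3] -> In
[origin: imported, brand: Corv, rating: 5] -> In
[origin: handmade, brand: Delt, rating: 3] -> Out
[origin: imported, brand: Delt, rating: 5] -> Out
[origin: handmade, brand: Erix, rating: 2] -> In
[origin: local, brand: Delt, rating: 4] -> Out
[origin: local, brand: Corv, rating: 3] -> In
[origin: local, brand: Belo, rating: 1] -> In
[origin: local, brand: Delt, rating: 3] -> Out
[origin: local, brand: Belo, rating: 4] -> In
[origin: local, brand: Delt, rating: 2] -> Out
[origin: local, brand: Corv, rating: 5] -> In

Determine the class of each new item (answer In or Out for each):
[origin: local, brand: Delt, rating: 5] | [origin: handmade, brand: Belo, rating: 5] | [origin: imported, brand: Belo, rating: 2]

Out, In, In

One predicate separates the groups cleanly: brand is not Delt.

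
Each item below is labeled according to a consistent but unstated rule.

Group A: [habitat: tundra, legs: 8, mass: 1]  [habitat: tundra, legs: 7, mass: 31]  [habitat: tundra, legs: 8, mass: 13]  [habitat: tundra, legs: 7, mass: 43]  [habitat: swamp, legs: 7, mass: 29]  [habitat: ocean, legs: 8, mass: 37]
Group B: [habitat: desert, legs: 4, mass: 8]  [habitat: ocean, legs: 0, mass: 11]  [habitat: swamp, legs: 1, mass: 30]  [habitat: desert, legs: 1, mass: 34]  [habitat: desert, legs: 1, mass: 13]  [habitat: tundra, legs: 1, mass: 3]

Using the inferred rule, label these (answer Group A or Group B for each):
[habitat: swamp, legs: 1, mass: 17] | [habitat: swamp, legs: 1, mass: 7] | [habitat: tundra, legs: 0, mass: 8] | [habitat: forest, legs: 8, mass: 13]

Group B, Group B, Group B, Group A

'Group A' ⟺ legs ≥ 7.
[habitat: swamp, legs: 1, mass: 17] — legs = 1, hence Group B. [habitat: swamp, legs: 1, mass: 7] — legs = 1, hence Group B. [habitat: tundra, legs: 0, mass: 8] — legs = 0, hence Group B. [habitat: forest, legs: 8, mass: 13] — legs = 8, hence Group A.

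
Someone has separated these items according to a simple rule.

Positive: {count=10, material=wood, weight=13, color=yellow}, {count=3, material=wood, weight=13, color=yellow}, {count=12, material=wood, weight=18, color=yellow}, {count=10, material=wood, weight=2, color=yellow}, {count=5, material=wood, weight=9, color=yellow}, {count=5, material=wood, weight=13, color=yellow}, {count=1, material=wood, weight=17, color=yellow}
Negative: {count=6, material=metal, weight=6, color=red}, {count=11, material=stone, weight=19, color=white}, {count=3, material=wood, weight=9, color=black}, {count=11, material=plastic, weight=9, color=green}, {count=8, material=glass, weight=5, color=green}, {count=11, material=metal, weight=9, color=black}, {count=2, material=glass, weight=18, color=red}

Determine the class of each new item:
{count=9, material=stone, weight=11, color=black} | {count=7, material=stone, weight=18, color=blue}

Negative, Negative

One predicate separates the groups cleanly: color is yellow.
Negative: {count=9, material=stone, weight=11, color=black}, since color is black.
Negative: {count=7, material=stone, weight=18, color=blue}, since color is blue.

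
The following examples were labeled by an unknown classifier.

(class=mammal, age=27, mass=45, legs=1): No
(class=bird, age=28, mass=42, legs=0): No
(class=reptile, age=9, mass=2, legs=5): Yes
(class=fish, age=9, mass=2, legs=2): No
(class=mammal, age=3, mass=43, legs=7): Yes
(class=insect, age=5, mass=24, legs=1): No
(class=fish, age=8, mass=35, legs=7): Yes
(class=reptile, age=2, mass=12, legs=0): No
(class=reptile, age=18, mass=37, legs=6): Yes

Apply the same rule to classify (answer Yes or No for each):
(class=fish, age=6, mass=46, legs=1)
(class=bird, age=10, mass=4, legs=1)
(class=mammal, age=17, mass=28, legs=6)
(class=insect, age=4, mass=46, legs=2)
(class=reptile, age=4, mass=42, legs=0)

No, No, Yes, No, No

All 'Yes' examples share one property — legs ≥ 5 — and every 'No' example lacks it.
(class=fish, age=6, mass=46, legs=1): legs = 1 — doesn't qualify, so No.
(class=bird, age=10, mass=4, legs=1): legs = 1 — doesn't qualify, so No.
(class=mammal, age=17, mass=28, legs=6): legs = 6 — has this property, so Yes.
(class=insect, age=4, mass=46, legs=2): legs = 2 — doesn't qualify, so No.
(class=reptile, age=4, mass=42, legs=0): legs = 0 — doesn't qualify, so No.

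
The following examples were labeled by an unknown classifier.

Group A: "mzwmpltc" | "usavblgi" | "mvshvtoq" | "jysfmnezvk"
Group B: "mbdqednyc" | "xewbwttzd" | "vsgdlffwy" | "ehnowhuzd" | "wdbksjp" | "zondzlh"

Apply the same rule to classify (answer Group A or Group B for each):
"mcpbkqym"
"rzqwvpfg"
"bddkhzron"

Group A, Group A, Group B

Rule: even length. This holds for each 'Group A' example and fails for each 'Group B' one.
"mcpbkqym": length 8, checks out → Group A.
"rzqwvpfg": length 8, checks out → Group A.
"bddkhzron": length 9, lacks this property → Group B.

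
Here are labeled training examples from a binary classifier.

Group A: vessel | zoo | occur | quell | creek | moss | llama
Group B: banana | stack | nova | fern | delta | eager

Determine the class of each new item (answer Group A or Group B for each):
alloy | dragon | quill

Group A, Group B, Group A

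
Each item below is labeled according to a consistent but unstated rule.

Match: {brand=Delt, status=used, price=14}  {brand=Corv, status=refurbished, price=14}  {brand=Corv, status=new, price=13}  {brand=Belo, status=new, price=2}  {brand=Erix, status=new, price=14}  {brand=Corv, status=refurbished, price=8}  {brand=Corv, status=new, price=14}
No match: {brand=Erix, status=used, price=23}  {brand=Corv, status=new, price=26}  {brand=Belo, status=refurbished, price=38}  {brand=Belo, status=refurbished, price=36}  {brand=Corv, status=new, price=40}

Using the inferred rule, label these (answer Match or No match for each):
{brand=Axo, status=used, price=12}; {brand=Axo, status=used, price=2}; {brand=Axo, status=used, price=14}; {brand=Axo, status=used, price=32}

Match, Match, Match, No match

A rule that fits every label: price ≤ 14 — true of each 'Match' example, false of each 'No match' one.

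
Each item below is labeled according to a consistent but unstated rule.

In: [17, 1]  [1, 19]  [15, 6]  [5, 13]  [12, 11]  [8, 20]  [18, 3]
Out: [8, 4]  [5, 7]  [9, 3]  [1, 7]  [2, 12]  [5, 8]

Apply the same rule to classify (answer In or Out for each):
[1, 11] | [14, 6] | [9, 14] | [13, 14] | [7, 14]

Out, In, In, In, In

The simplest hypothesis consistent with all the labels is: sum ≥ 18.
[1, 11]: 1+11 = 12 — fails this test, so Out.
[14, 6]: 14+6 = 20 — qualifies, so In.
[9, 14]: 9+14 = 23 — qualifies, so In.
[13, 14]: 13+14 = 27 — qualifies, so In.
[7, 14]: 7+14 = 21 — qualifies, so In.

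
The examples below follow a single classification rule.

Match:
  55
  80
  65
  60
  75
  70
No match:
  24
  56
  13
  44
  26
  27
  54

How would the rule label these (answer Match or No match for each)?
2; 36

No match, No match

Every 'Match' example satisfies: multiple of 5. None of the 'No match' examples do.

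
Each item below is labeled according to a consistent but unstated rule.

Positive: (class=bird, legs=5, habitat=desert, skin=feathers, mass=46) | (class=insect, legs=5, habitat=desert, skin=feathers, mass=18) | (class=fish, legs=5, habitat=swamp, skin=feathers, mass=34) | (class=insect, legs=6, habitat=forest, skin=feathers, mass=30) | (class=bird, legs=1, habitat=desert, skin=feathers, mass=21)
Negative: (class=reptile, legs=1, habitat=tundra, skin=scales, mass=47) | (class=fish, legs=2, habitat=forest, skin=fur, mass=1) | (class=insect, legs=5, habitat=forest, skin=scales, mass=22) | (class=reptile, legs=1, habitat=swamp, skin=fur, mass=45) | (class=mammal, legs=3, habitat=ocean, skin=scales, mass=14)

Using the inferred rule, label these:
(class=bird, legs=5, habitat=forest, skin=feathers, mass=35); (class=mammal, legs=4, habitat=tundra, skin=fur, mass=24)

Positive, Negative

The pattern is that an item is 'Positive' exactly when: skin is feathers.
(class=bird, legs=5, habitat=forest, skin=feathers, mass=35): skin is feathers — passes, so Positive. (class=mammal, legs=4, habitat=tundra, skin=fur, mass=24): skin is fur — doesn't qualify, so Negative.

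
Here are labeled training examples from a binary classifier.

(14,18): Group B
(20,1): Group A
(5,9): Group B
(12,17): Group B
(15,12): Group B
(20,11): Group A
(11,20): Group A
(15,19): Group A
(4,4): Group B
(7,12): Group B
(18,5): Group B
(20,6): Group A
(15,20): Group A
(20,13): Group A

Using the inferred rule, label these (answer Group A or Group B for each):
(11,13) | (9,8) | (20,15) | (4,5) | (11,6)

Group B, Group B, Group A, Group B, Group B

A rule that fits every label: max ≥ 19 — true of each 'Group A' example, false of each 'Group B' one.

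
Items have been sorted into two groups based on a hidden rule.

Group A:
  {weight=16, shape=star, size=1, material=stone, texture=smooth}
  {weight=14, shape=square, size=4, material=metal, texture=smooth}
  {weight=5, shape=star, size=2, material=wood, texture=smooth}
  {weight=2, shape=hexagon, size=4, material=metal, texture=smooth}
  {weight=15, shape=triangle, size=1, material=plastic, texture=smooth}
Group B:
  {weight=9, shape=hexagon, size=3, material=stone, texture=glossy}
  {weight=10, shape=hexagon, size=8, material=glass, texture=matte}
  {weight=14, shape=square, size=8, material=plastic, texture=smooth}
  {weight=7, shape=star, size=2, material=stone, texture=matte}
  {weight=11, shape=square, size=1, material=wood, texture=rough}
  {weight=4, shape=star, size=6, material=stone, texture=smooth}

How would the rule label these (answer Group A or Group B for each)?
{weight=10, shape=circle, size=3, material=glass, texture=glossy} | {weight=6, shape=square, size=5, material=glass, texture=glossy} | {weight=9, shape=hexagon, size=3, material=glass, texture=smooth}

Group B, Group B, Group A

'Group A' ⟺ texture is smooth AND size ≤ 4.
{weight=10, shape=circle, size=3, material=glass, texture=glossy}: Group B (texture is glossy, size = 3). {weight=6, shape=square, size=5, material=glass, texture=glossy}: Group B (texture is glossy, size = 5). {weight=9, shape=hexagon, size=3, material=glass, texture=smooth}: Group A (texture is smooth, size = 3).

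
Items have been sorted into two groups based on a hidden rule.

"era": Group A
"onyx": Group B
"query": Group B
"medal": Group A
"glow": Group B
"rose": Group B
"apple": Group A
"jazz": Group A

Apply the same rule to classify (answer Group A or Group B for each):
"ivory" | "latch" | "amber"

Group B, Group A, Group A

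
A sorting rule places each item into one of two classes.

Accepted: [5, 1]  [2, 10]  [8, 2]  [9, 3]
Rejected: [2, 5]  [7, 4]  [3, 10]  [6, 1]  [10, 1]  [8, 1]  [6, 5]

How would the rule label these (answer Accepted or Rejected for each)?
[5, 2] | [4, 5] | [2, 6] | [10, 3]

Looking at the examples, the only property every 'Accepted' case has and every 'Rejected' case lacks is: sum is even.
[5, 2] → 5+2 = 7 → Rejected.
[4, 5] → 4+5 = 9 → Rejected.
[2, 6] → 2+6 = 8 → Accepted.
[10, 3] → 10+3 = 13 → Rejected.

Rejected, Rejected, Accepted, Rejected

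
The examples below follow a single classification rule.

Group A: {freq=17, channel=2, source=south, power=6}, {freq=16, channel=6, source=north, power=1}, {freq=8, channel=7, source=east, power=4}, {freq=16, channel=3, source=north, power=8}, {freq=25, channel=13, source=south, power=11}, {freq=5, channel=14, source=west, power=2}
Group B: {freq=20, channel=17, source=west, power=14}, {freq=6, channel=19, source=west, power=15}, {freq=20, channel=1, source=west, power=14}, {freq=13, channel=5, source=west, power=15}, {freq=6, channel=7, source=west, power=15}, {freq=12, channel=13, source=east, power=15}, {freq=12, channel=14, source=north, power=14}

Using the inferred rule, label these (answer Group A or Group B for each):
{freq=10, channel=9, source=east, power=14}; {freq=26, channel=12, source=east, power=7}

Group B, Group A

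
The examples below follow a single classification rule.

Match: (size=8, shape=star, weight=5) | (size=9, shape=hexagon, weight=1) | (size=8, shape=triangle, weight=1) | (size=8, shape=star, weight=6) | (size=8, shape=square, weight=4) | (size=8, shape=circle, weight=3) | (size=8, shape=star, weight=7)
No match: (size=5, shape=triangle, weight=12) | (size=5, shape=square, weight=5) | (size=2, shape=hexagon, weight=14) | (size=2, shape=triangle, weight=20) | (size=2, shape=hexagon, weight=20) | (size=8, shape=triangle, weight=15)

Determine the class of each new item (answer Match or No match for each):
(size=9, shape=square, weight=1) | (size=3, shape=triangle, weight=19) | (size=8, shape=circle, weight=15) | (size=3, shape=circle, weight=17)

Match, No match, No match, No match

The common property of the 'Match' items is: weight ≤ 7 AND size ≥ 8. No 'No match' item has it.
(size=9, shape=square, weight=1): weight = 1, size = 9 — matches, so Match.
(size=3, shape=triangle, weight=19): weight = 19, size = 3 — lacks this property, so No match.
(size=8, shape=circle, weight=15): weight = 15, size = 8 — lacks this property, so No match.
(size=3, shape=circle, weight=17): weight = 17, size = 3 — lacks this property, so No match.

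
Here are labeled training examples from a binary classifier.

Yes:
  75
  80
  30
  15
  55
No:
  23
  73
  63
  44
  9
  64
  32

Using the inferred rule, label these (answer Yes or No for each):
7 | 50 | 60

One predicate separates the groups cleanly: multiple of 5.
7 → 7 = 5·1 + 2 → No.
50 → 50 = 5·10 → Yes.
60 → 60 = 5·12 → Yes.

No, Yes, Yes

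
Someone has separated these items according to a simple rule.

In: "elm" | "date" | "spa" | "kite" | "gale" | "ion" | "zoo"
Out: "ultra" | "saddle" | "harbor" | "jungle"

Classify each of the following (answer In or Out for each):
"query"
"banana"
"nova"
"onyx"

The simplest hypothesis consistent with all the labels is: length ≤ 4.
"query": Out (length 5).
"banana": Out (length 6).
"nova": In (length 4).
"onyx": In (length 4).

Out, Out, In, In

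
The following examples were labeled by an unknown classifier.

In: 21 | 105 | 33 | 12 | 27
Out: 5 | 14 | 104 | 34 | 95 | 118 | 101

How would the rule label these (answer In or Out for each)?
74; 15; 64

Out, In, Out

Looking at the examples, the only property every 'In' case has and every 'Out' case lacks is: multiple of 3.
Out: 74, since 74 = 3·24 + 2.
In: 15, since 15 = 3·5.
Out: 64, since 64 = 3·21 + 1.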